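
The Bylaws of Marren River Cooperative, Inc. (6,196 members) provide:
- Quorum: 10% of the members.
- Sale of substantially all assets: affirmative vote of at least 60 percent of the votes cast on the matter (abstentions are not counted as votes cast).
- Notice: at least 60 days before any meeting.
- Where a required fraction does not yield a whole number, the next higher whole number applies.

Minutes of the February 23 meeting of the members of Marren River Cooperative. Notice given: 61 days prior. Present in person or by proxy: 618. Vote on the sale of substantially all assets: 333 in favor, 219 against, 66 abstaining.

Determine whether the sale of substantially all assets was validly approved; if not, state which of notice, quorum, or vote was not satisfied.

Notice: 61 days given; 60 required. Satisfied.
Quorum: 10% of 6,196 = 619.60, rounded up to 620; 618 present. Not satisfied.
Vote: requires three-fifths of the votes cast (618 − 66 abstaining = 552); 3/5 of 552 = 331.20, rounded up to 332, so 332 needed; 333 in favor. Satisfied.

Invalid — quorum requirement not satisfied.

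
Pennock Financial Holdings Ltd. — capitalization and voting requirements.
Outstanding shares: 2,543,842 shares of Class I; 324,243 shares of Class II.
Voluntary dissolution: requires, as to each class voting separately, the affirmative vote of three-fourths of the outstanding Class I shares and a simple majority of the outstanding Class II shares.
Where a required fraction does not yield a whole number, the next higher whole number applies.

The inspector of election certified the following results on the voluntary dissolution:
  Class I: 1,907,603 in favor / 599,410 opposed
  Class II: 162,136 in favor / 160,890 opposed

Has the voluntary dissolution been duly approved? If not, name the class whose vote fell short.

Not approved — the Class I shares did not give the required vote.

Class I: 3/4 of 2543842 = 1907881.50, rounded up to 1907882; 1,907,882 required, 1,907,603 in favor — not approved.
Class II: a majority of 324243 is 162122; 162,122 required, 162,136 in favor — approved.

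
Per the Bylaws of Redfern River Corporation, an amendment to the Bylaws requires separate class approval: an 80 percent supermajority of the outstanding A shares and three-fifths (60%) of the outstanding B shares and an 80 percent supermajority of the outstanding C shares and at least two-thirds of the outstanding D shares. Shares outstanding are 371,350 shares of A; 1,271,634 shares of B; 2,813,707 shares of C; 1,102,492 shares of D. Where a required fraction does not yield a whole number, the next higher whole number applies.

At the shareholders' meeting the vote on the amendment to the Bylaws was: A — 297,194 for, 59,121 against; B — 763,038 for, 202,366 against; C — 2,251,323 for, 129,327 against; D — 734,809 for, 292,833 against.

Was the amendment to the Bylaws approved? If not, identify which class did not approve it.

A: 4/5 of 371350 = 297080; 297,080 required, 297,194 in favor — approved.
B: 3/5 of 1271634 = 762980.40, rounded up to 762981; 762,981 required, 763,038 in favor — approved.
C: 4/5 of 2813707 = 2250965.60, rounded up to 2250966; 2,250,966 required, 2,251,323 in favor — approved.
D: 2/3 of 1102492 = 734994.67, rounded up to 734995; 734,995 required, 734,809 in favor — not approved.

Not approved — the D shares did not give the required vote.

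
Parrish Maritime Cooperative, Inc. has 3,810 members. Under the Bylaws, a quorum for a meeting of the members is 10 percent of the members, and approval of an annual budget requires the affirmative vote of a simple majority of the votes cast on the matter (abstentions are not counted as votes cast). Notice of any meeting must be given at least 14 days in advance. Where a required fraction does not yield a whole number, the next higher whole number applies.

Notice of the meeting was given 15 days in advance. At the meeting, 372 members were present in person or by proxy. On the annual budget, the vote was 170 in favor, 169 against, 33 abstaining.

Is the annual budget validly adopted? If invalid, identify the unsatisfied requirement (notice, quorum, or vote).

Invalid — quorum requirement not satisfied.

Notice: 15 days given; 14 required. Satisfied.
Quorum: 10% of 3,810 = 381; 372 present. Not satisfied.
Vote: requires a majority of the votes cast (372 − 33 abstaining = 339); a majority of 339 is 170, so 170 needed; 170 in favor. Satisfied.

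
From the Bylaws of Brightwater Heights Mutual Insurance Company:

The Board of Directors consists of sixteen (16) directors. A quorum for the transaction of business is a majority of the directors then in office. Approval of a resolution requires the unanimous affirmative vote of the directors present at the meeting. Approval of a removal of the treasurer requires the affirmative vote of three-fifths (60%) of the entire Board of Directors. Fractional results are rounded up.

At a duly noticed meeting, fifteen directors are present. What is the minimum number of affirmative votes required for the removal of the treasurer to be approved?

The removal of the treasurer requires three-fifths of the entire Board of Directors (16).
3/5 of 16 = 9.60, rounded up to 10.

10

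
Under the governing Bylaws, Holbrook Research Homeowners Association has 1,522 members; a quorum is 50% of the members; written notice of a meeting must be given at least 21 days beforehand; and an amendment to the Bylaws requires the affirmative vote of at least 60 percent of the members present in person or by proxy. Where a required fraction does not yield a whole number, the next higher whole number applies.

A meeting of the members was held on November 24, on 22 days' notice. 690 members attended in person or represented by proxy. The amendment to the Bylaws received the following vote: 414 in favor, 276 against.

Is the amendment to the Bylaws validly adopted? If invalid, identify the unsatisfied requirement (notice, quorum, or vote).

Invalid — quorum requirement not satisfied.

Notice: 22 days given; 21 required. Satisfied.
Quorum: 50% of 1,522 = 761; 690 present. Not satisfied.
Vote: requires three-fifths of those present (690); 3/5 of 690 = 414, so 414 needed; 414 in favor. Satisfied.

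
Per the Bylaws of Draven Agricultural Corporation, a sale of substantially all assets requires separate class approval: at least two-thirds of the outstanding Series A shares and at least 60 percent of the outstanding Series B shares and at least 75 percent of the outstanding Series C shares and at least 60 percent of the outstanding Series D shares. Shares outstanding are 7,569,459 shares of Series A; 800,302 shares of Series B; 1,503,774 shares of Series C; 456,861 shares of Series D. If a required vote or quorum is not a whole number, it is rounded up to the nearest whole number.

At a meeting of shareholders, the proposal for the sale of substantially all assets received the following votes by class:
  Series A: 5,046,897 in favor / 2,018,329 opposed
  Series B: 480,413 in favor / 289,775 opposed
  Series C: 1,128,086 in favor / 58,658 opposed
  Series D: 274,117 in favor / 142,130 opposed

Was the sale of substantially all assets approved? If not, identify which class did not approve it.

Approved — every class gave the required vote.

Series A: 2/3 of 7569459 = 5046306; 5,046,306 required, 5,046,897 in favor — approved.
Series B: 3/5 of 800302 = 480181.20, rounded up to 480182; 480,182 required, 480,413 in favor — approved.
Series C: 3/4 of 1503774 = 1127830.50, rounded up to 1127831; 1,127,831 required, 1,128,086 in favor — approved.
Series D: 3/5 of 456861 = 274116.60, rounded up to 274117; 274,117 required, 274,117 in favor — approved.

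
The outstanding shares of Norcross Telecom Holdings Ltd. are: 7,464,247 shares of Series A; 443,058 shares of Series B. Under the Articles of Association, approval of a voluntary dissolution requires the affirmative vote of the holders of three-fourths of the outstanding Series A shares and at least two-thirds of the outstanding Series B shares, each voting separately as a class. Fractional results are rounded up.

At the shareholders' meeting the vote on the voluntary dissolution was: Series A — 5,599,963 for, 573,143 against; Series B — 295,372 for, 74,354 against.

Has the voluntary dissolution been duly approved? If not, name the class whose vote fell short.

Approved — every class gave the required vote.

Series A: 3/4 of 7464247 = 5598185.25, rounded up to 5598186; 5,598,186 required, 5,599,963 in favor — approved.
Series B: 2/3 of 443058 = 295372; 295,372 required, 295,372 in favor — approved.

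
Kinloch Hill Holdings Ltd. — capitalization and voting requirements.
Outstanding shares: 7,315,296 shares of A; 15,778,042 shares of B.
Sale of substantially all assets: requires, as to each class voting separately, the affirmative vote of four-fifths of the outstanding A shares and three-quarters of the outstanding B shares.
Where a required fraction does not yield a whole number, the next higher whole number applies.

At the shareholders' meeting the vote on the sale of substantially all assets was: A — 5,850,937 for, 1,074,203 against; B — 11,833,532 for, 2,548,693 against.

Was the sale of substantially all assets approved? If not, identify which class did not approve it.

A: 4/5 of 7315296 = 5852236.80, rounded up to 5852237; 5,852,237 required, 5,850,937 in favor — not approved.
B: 3/4 of 15778042 = 11833531.50, rounded up to 11833532; 11,833,532 required, 11,833,532 in favor — approved.

Not approved — the A shares did not give the required vote.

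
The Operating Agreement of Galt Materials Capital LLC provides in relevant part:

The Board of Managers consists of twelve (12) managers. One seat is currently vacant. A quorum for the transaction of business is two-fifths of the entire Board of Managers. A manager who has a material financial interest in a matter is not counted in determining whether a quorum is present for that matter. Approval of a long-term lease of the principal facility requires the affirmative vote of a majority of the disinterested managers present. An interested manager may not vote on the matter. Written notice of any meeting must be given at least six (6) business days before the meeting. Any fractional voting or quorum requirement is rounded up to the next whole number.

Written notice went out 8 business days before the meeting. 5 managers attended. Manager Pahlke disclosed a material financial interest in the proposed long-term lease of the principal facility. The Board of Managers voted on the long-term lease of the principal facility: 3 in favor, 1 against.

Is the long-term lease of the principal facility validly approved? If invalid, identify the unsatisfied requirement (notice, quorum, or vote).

Notice: 8 business days given; 6 required (8 ≥ 6). Satisfied.
Quorum: 5 present, but the 1 interested manager does not count, leaving 4. Quorum is 5. Not satisfied.
Vote: the long-term lease of the principal facility requires a majority of the disinterested managers present (5 − 1 = 4). A majority of 4 is 3, so 3 affirmative votes are needed; 3 voted in favor. Satisfied. (Moot — without a quorum no business can be validly transacted.)

Invalid — quorum requirement not satisfied.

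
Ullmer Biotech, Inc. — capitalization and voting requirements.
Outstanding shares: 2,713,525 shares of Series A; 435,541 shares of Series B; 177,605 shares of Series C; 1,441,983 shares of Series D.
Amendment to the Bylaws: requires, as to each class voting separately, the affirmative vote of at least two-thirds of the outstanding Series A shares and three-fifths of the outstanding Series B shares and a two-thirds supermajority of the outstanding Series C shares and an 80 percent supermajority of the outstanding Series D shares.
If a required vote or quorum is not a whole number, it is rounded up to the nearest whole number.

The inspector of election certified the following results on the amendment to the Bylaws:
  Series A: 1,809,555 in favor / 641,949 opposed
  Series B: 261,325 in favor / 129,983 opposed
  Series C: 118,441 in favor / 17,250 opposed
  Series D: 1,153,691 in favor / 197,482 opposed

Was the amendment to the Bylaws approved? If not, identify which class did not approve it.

Series A: 2/3 of 2713525 = 1809016.67, rounded up to 1809017; 1,809,017 required, 1,809,555 in favor — approved.
Series B: 3/5 of 435541 = 261324.60, rounded up to 261325; 261,325 required, 261,325 in favor — approved.
Series C: 2/3 of 177605 = 118403.33, rounded up to 118404; 118,404 required, 118,441 in favor — approved.
Series D: 4/5 of 1441983 = 1153586.40, rounded up to 1153587; 1,153,587 required, 1,153,691 in favor — approved.

Approved — every class gave the required vote.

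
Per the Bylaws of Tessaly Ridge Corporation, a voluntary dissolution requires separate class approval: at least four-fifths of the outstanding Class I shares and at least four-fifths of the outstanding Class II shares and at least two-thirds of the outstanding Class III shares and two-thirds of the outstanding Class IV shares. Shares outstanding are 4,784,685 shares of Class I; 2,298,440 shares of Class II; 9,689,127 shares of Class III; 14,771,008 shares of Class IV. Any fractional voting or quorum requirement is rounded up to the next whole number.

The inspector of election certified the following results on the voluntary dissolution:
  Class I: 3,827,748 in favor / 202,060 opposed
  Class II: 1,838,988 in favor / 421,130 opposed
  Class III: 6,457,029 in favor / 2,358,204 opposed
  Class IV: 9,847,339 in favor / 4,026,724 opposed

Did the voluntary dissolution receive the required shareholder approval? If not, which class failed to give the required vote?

Not approved — the Class III shares did not give the required vote.

Class I: 4/5 of 4784685 = 3827748; 3,827,748 required, 3,827,748 in favor — approved.
Class II: 4/5 of 2298440 = 1838752; 1,838,752 required, 1,838,988 in favor — approved.
Class III: 2/3 of 9689127 = 6459418; 6,459,418 required, 6,457,029 in favor — not approved.
Class IV: 2/3 of 14771008 = 9847338.67, rounded up to 9847339; 9,847,339 required, 9,847,339 in favor — approved.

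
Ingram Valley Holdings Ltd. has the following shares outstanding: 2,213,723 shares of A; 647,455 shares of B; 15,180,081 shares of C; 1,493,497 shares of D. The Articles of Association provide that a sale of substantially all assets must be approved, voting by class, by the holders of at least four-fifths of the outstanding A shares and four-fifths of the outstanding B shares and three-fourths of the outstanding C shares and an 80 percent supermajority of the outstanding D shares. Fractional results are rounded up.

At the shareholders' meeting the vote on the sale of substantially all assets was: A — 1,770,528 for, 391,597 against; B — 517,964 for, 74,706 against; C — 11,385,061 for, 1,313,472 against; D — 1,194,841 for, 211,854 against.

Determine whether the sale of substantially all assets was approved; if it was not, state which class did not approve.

Not approved — the A shares did not give the required vote.

A: 4/5 of 2213723 = 1770978.40, rounded up to 1770979; 1,770,979 required, 1,770,528 in favor — not approved.
B: 4/5 of 647455 = 517964; 517,964 required, 517,964 in favor — approved.
C: 3/4 of 15180081 = 11385060.75, rounded up to 11385061; 11,385,061 required, 11,385,061 in favor — approved.
D: 4/5 of 1493497 = 1194797.60, rounded up to 1194798; 1,194,798 required, 1,194,841 in favor — approved.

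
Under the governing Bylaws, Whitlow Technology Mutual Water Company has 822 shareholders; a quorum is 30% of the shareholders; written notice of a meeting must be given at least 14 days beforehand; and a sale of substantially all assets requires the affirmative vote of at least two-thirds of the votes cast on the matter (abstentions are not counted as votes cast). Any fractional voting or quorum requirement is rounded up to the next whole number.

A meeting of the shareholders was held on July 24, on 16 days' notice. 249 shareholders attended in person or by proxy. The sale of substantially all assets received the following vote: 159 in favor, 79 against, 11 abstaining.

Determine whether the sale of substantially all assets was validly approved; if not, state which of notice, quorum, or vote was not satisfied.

Notice: 16 days given; 14 required. Satisfied.
Quorum: 30% of 822 = 246.60, rounded up to 247; 249 present. Satisfied.
Vote: requires two-thirds of the votes cast (249 − 11 abstaining = 238); 2/3 of 238 = 158.67, rounded up to 159, so 159 needed; 159 in favor. Satisfied.

Valid — all requirements satisfied.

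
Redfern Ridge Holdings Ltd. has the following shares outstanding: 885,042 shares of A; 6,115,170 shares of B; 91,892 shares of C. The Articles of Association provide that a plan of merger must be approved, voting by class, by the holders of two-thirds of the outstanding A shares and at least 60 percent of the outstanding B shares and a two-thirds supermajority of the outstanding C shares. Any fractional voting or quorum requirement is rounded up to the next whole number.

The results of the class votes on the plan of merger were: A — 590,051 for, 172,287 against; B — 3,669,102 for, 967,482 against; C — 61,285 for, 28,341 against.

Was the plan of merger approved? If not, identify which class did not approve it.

Approved — every class gave the required vote.

A: 2/3 of 885042 = 590028; 590,028 required, 590,051 in favor — approved.
B: 3/5 of 6115170 = 3669102; 3,669,102 required, 3,669,102 in favor — approved.
C: 2/3 of 91892 = 61261.33, rounded up to 61262; 61,262 required, 61,285 in favor — approved.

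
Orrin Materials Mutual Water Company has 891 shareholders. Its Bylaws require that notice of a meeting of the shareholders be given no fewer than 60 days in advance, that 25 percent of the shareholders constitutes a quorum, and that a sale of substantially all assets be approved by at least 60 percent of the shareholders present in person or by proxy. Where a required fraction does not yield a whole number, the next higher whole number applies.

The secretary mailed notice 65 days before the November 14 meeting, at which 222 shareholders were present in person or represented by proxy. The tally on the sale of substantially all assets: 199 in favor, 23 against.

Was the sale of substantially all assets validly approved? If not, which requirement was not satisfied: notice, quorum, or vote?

Notice: 65 days given; 60 required. Satisfied.
Quorum: 25% of 891 = 222.75, rounded up to 223; 222 present. Not satisfied.
Vote: requires three-fifths of those present (222); 3/5 of 222 = 133.20, rounded up to 134, so 134 needed; 199 in favor. Satisfied.

Invalid — quorum requirement not satisfied.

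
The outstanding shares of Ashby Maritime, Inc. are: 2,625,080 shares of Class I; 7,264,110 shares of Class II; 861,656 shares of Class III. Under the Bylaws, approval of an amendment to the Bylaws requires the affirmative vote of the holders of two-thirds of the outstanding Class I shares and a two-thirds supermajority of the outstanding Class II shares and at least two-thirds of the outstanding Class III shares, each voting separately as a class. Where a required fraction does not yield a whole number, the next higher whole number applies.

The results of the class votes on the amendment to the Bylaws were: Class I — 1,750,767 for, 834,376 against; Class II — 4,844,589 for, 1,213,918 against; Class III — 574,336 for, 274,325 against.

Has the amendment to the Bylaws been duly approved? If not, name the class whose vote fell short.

Class I: 2/3 of 2625080 = 1750053.33, rounded up to 1750054; 1,750,054 required, 1,750,767 in favor — approved.
Class II: 2/3 of 7264110 = 4842740; 4,842,740 required, 4,844,589 in favor — approved.
Class III: 2/3 of 861656 = 574437.33, rounded up to 574438; 574,438 required, 574,336 in favor — not approved.

Not approved — the Class III shares did not give the required vote.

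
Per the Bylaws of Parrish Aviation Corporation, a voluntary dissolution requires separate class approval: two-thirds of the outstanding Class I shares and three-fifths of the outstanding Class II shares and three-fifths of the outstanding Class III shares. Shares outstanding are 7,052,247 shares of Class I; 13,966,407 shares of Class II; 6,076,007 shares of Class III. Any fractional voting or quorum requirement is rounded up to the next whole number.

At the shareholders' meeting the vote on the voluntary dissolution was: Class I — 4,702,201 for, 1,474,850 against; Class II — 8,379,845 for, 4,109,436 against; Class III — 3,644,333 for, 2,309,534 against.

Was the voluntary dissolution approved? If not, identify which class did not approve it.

Class I: 2/3 of 7052247 = 4701498; 4,701,498 required, 4,702,201 in favor — approved.
Class II: 3/5 of 13966407 = 8379844.20, rounded up to 8379845; 8,379,845 required, 8,379,845 in favor — approved.
Class III: 3/5 of 6076007 = 3645604.20, rounded up to 3645605; 3,645,605 required, 3,644,333 in favor — not approved.

Not approved — the Class III shares did not give the required vote.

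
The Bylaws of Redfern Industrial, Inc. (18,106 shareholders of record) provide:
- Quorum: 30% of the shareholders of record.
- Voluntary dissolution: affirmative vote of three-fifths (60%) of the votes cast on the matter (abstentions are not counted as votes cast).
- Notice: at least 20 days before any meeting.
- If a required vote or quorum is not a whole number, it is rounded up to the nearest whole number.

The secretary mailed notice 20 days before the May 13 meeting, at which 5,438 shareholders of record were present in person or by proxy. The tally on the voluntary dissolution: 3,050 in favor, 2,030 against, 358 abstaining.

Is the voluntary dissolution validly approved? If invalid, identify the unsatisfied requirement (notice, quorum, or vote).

Notice: 20 days given; 20 required. Satisfied.
Quorum: 30% of 18,106 = 5,431.80, rounded up to 5,432; 5,438 present. Satisfied.
Vote: requires three-fifths of the votes cast (5,438 − 358 abstaining = 5,080); 3/5 of 5080 = 3048, so 3,048 needed; 3,050 in favor. Satisfied.

Valid — all requirements satisfied.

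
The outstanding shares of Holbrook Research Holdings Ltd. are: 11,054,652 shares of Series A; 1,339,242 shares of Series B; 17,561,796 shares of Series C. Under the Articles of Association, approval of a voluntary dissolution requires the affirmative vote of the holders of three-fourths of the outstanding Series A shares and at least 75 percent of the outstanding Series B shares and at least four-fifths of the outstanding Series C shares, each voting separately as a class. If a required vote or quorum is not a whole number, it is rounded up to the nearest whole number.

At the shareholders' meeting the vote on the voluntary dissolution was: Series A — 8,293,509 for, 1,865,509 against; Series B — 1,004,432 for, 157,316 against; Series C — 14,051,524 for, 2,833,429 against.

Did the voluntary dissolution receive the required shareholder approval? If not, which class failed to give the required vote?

Approved — every class gave the required vote.

Series A: 3/4 of 11054652 = 8290989; 8,290,989 required, 8,293,509 in favor — approved.
Series B: 3/4 of 1339242 = 1004431.50, rounded up to 1004432; 1,004,432 required, 1,004,432 in favor — approved.
Series C: 4/5 of 17561796 = 14049436.80, rounded up to 14049437; 14,049,437 required, 14,051,524 in favor — approved.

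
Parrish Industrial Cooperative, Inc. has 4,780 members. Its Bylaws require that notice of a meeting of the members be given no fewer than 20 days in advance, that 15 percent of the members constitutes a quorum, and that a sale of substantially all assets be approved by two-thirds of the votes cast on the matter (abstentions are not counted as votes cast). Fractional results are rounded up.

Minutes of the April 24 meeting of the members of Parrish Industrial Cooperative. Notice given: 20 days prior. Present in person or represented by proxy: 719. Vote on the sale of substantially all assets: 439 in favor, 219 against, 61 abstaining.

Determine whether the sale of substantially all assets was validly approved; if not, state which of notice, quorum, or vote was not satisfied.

Valid — all requirements satisfied.

Notice: 20 days given; 20 required. Satisfied.
Quorum: 15% of 4,780 = 717; 719 present. Satisfied.
Vote: requires two-thirds of the votes cast (719 − 61 abstaining = 658); 2/3 of 658 = 438.67, rounded up to 439, so 439 needed; 439 in favor. Satisfied.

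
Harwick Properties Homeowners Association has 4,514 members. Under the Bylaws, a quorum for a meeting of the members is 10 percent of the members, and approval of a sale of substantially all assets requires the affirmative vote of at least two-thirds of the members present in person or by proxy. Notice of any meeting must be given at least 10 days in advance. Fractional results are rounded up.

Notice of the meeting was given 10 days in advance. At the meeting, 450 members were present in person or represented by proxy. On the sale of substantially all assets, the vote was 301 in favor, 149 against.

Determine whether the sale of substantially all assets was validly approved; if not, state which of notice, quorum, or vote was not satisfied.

Invalid — quorum requirement not satisfied.

Notice: 10 days given; 10 required. Satisfied.
Quorum: 10% of 4,514 = 451.40, rounded up to 452; 450 present. Not satisfied.
Vote: requires two-thirds of those present (450); 2/3 of 450 = 300, so 300 needed; 301 in favor. Satisfied.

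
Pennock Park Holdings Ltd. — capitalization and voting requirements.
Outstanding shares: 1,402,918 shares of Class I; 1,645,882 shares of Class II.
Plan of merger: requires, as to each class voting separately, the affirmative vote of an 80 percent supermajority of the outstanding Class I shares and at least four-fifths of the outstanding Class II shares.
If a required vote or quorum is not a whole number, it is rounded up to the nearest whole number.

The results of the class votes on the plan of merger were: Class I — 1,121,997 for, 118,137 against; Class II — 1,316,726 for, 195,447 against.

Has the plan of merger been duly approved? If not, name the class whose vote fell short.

Not approved — the Class I shares did not give the required vote.

Class I: 4/5 of 1402918 = 1122334.40, rounded up to 1122335; 1,122,335 required, 1,121,997 in favor — not approved.
Class II: 4/5 of 1645882 = 1316705.60, rounded up to 1316706; 1,316,706 required, 1,316,726 in favor — approved.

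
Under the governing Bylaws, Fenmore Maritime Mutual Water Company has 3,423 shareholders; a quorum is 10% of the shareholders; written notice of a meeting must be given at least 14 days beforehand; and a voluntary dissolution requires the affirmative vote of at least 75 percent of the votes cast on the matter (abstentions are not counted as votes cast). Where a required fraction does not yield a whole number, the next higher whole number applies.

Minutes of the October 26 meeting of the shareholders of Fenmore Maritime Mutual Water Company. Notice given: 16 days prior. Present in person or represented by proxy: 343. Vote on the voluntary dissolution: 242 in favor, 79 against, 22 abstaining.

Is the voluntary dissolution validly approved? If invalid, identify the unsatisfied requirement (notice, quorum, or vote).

Notice: 16 days given; 14 required. Satisfied.
Quorum: 10% of 3,423 = 342.30, rounded up to 343; 343 present. Satisfied.
Vote: requires three-fourths of the votes cast (343 − 22 abstaining = 321); 3/4 of 321 = 240.75, rounded up to 241, so 241 needed; 242 in favor. Satisfied.

Valid — all requirements satisfied.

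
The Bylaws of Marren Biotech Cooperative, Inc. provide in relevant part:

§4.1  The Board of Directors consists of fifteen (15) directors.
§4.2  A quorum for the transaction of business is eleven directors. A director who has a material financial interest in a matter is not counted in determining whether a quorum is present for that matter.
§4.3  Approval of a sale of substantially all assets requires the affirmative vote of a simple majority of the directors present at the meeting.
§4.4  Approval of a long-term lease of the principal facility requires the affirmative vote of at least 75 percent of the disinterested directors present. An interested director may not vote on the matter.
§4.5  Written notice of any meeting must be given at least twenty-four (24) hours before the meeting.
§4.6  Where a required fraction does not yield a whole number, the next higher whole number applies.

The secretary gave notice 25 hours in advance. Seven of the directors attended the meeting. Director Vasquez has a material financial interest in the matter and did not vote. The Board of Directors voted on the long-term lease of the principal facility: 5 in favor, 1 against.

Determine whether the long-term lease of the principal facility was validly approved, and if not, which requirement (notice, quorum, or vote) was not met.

Invalid — quorum requirement not satisfied.

Notice: 25 hours given; 24 required (25 ≥ 24). Satisfied.
Quorum: 7 present, but the 1 interested director does not count, leaving 6. Quorum is 11. Not satisfied.
Vote: the long-term lease of the principal facility requires three-fourths of the disinterested directors present (7 − 1 = 6). 3/4 of 6 = 4.50, rounded up to 5, so 5 affirmative votes are needed; 5 voted in favor. Satisfied. (Moot — without a quorum no business can be validly transacted.)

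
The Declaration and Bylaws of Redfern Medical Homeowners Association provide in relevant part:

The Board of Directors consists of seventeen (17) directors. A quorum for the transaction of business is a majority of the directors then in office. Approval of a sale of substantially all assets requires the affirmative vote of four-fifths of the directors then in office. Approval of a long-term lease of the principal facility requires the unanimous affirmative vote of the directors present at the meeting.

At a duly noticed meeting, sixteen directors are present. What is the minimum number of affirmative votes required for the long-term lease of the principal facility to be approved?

16

The long-term lease of the principal facility requires the unanimous vote of the directors present (16).
Unanimous means all 16.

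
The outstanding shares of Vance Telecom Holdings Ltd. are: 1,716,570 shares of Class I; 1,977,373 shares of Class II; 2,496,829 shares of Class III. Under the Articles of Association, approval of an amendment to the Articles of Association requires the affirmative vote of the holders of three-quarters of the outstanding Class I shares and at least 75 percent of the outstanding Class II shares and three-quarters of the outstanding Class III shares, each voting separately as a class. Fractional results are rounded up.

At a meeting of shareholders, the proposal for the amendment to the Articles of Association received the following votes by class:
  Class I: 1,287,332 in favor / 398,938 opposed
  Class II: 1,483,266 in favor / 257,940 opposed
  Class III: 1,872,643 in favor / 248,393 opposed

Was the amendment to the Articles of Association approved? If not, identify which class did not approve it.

Class I: 3/4 of 1716570 = 1287427.50, rounded up to 1287428; 1,287,428 required, 1,287,332 in favor — not approved.
Class II: 3/4 of 1977373 = 1483029.75, rounded up to 1483030; 1,483,030 required, 1,483,266 in favor — approved.
Class III: 3/4 of 2496829 = 1872621.75, rounded up to 1872622; 1,872,622 required, 1,872,643 in favor — approved.

Not approved — the Class I shares did not give the required vote.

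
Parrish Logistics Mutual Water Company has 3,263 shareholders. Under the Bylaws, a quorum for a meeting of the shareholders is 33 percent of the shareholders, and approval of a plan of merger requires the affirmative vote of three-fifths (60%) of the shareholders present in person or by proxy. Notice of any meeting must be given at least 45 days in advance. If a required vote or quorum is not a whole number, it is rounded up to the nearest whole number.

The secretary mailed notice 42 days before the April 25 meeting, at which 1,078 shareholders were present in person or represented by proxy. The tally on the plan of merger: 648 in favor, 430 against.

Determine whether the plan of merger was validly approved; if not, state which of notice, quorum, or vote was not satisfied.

Notice: 42 days given; 45 required. Not satisfied.
Quorum: 33% of 3,263 = 1,076.79, rounded up to 1,077; 1,078 present. Satisfied.
Vote: requires three-fifths of those present (1,078); 3/5 of 1078 = 646.80, rounded up to 647, so 647 needed; 648 in favor. Satisfied.

Invalid — notice requirement not satisfied.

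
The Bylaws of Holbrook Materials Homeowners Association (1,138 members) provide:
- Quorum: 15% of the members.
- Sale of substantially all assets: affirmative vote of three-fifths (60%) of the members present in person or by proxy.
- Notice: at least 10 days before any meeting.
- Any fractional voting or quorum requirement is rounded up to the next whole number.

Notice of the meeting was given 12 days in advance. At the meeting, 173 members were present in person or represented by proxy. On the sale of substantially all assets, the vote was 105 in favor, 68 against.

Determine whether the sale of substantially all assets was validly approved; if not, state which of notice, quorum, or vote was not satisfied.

Valid — all requirements satisfied.

Notice: 12 days given; 10 required. Satisfied.
Quorum: 15% of 1,138 = 170.70, rounded up to 171; 173 present. Satisfied.
Vote: requires three-fifths of those present (173); 3/5 of 173 = 103.80, rounded up to 104, so 104 needed; 105 in favor. Satisfied.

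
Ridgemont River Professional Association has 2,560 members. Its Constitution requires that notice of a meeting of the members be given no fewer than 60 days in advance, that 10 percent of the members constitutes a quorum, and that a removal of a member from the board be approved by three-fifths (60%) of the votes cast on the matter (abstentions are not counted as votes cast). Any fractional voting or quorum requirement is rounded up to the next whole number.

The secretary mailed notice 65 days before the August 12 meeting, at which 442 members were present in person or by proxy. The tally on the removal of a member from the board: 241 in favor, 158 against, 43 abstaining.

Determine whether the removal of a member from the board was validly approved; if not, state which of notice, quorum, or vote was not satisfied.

Notice: 65 days given; 60 required. Satisfied.
Quorum: 10% of 2,560 = 256; 442 present. Satisfied.
Vote: requires three-fifths of the votes cast (442 − 43 abstaining = 399); 3/5 of 399 = 239.40, rounded up to 240, so 240 needed; 241 in favor. Satisfied.

Valid — all requirements satisfied.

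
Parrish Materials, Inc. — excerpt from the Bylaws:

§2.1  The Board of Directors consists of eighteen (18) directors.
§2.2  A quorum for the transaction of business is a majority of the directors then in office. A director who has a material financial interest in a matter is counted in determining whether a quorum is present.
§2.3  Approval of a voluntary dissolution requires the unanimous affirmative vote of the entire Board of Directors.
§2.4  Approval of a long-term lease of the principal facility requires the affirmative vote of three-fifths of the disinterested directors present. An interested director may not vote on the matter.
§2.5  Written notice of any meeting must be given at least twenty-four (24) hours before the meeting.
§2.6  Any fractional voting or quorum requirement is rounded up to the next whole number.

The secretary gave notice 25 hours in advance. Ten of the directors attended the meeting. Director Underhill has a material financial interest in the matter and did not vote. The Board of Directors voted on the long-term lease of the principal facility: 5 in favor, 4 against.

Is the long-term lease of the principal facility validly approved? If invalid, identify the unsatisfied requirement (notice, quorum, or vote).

Notice: 25 hours given; 24 required (25 ≥ 24). Satisfied.
Quorum: 10 present (interested directors count toward quorum); quorum is 10. Satisfied.
Vote: the long-term lease of the principal facility requires three-fifths of the disinterested directors present (10 − 1 = 9). 3/5 of 9 = 5.40, rounded up to 6, so 6 affirmative votes are needed; 5 voted in favor. Not satisfied.

Invalid — vote requirement not satisfied.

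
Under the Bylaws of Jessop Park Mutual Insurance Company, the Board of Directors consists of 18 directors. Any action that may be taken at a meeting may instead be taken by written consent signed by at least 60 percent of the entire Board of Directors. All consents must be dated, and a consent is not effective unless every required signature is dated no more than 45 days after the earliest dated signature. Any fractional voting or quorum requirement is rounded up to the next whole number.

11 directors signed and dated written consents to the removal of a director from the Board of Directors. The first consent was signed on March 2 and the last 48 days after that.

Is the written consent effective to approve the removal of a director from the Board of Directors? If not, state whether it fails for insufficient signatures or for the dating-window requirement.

Signatures required: at least 60 percent of 18 — 3/5 of 18 = 10.80, rounded up to 11, so 11 needed; 11 signed. Sufficient.
Dating window: the latest signature is 48 days after the earliest; the limit is 45 days. Outside the window.

Not effective — dating-window requirement not satisfied.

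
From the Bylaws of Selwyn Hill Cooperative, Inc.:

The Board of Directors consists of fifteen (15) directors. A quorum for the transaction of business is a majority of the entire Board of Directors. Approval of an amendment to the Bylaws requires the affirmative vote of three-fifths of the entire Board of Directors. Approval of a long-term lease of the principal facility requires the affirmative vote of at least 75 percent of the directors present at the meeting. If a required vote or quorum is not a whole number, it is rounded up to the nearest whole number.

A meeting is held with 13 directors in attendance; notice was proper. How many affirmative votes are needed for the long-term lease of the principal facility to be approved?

10

The long-term lease of the principal facility requires three-fourths of the directors present (13).
3/4 of 13 = 9.75, rounded up to 10.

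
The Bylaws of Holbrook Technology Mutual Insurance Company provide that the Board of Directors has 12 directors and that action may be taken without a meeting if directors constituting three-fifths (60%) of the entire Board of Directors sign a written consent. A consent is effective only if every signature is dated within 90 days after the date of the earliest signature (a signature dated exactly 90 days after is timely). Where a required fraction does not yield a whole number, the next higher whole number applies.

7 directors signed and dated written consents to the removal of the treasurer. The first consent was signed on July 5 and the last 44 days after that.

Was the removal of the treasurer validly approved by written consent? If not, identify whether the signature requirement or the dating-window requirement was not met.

Not effective — insufficient signatures.

Signatures required: three-fifths (60%) of 12 — 3/5 of 12 = 7.20, rounded up to 8, so 8 needed; 7 signed. Insufficient.
Dating window: the latest signature is 44 days after the earliest; the limit is 90 days. Within the window.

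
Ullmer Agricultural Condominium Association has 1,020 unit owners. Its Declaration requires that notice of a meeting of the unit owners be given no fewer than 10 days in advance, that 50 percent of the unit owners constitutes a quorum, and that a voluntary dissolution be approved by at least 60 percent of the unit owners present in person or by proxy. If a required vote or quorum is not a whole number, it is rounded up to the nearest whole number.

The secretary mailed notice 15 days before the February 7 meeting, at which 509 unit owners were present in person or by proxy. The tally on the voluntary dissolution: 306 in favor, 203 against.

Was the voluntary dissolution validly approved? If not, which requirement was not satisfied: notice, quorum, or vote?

Invalid — quorum requirement not satisfied.

Notice: 15 days given; 10 required. Satisfied.
Quorum: 50% of 1,020 = 510; 509 present. Not satisfied.
Vote: requires three-fifths of those present (509); 3/5 of 509 = 305.40, rounded up to 306, so 306 needed; 306 in favor. Satisfied.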